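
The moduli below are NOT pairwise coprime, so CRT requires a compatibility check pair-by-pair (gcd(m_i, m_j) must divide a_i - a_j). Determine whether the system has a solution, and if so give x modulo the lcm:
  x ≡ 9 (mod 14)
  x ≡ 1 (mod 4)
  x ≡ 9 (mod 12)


Moduli 14, 4, 12 are not pairwise coprime, so CRT works modulo lcm(m_i) when all pairwise compatibility conditions hold.
Pairwise compatibility: gcd(m_i, m_j) must divide a_i - a_j for every pair.
Merge one congruence at a time:
  Start: x ≡ 9 (mod 14).
  Combine with x ≡ 1 (mod 4): gcd(14, 4) = 2; 1 - 9 = -8, which IS divisible by 2, so compatible.
    Write x = 9 + 14·t and substitute into x ≡ 1 (mod 4): 14·t ≡ 1 − 9 = -8 (mod 4).
    Divide the congruence (and modulus) by g = 2: 7·t ≡ -4 (mod 2).
    Reduce coefficients mod 2: 1·t ≡ 0 (mod 2).
    So t ≡ 0 (mod 2).
    Then x = 9 + 14·0 = 9, valid modulo lcm(14, 4) = 28: x ≡ 9 (mod 28).
  Combine with x ≡ 9 (mod 12): gcd(28, 12) = 4; 9 - 9 = 0, which IS divisible by 4, so compatible.
    Write x = 9 + 28·t and substitute into x ≡ 9 (mod 12): 28·t ≡ 9 − 9 = 0 (mod 12).
    Divide the congruence (and modulus) by g = 4: 7·t ≡ 0 (mod 3).
    Reduce coefficients mod 3: 1·t ≡ 0 (mod 3).
    So t ≡ 0 (mod 3).
    Then x = 9 + 28·0 = 9, valid modulo lcm(28, 12) = 84: x ≡ 9 (mod 84).
Verify: 9 mod 14 = 9, 9 mod 4 = 1, 9 mod 12 = 9.

x ≡ 9 (mod 84).


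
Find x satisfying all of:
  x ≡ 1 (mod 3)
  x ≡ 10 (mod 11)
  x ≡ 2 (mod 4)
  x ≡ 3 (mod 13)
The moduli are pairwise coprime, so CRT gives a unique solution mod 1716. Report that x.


Product of moduli M = 3 · 11 · 4 · 13 = 1716.
Merge one congruence at a time:
  Start: x ≡ 1 (mod 3).
  Combine with x ≡ 10 (mod 11); new modulus lcm = 33.
    Write x = 1 + 3·t and substitute into x ≡ 10 (mod 11): 3·t ≡ 10 − 1 = 9 (mod 11).
    The inverse of 3 mod 11 is 4 (since 3·4 = 12 = 1·11 + 1), so t ≡ 4·9 = 36 ≡ 3 (mod 11).
    Then x = 1 + 3·3 = 10, valid modulo lcm(3, 11) = 33: x ≡ 10 (mod 33).
  Combine with x ≡ 2 (mod 4); new modulus lcm = 132.
    Write x = 10 + 33·t and substitute into x ≡ 2 (mod 4): 33·t ≡ 2 − 10 = -8 (mod 4).
    Reduce coefficients mod 4: 1·t ≡ 0 (mod 4).
    So t ≡ 0 (mod 4).
    Then x = 10 + 33·0 = 10, valid modulo lcm(33, 4) = 132: x ≡ 10 (mod 132).
  Combine with x ≡ 3 (mod 13); new modulus lcm = 1716.
    Write x = 10 + 132·t and substitute into x ≡ 3 (mod 13): 132·t ≡ 3 − 10 = -7 (mod 13).
    Reduce coefficients mod 13: 2·t ≡ 6 (mod 13).
    The inverse of 2 mod 13 is 7 (since 2·7 = 14 = 1·13 + 1), so t ≡ 7·6 = 42 ≡ 3 (mod 13).
    Then x = 10 + 132·3 = 406, valid modulo lcm(132, 13) = 1716: x ≡ 406 (mod 1716).
Verify against each original: 406 mod 3 = 1, 406 mod 11 = 10, 406 mod 4 = 2, 406 mod 13 = 3.

x ≡ 406 (mod 1716).


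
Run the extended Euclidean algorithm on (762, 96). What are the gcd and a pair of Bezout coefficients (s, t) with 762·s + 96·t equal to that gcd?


Euclidean algorithm on (762, 96) — divide until remainder is 0:
  762 = 7 · 96 + 90
  96 = 1 · 90 + 6
  90 = 15 · 6 + 0
gcd(762, 96) = 6.
Track Bezout coefficients alongside the remainders: start with r₀ = 762 = a·1 + b·0 (s = 1, t = 0) and r₁ = 96 = a·0 + b·1 (s = 0, t = 1); each new remainder r_{k+1} = r_{k-1} − q_k·r_k inherits s_{k+1} = s_{k-1} − q_k·s_k, t_{k+1} = t_{k-1} − q_k·t_k, so r_k = a·s_k + b·t_k at every step:
  q = 7: r = 90, s = 1 − 7·0 = 1, t = 0 − 7·1 = -7  (check: 762·1 + 96·(-7) = 90)
  q = 1: r = 6, s = 0 − 1·1 = -1, t = 1 − 1·(-7) = 8  (check: 762·(-1) + 96·8 = 6)
The row with r = 6 (the gcd) gives the Bezout coefficients s = -1, t = 8.
Result: 762 · (-1) + 96 · (8) = 6.

gcd(762, 96) = 6; s = -1, t = 8 (check: 762·(-1) + 96·8 = 6).


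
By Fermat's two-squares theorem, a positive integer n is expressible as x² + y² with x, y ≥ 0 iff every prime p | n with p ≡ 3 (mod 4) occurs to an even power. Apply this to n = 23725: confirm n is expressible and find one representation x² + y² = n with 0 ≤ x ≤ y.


Step 1: Factor n = 23725 = 5^2 · 13 · 73.
Step 2: Check the mod-4 condition on each prime factor: 5 ≡ 1 (mod 4), exponent 2; 13 ≡ 1 (mod 4), exponent 1; 73 ≡ 1 (mod 4), exponent 1.
All primes ≡ 3 (mod 4) appear to even exponent (or don't appear), so by the two-squares theorem n IS expressible as a sum of two squares.
Step 3: Build a representation. Group n = k² · m with k = 5 and m = 13 · 73 = 949 (a product of primes ≡ 1 (mod 4)); a representation of m scales to one of n via (k·x)² + (k·y)² = k²(x² + y²). Each prime p ≡ 1 (mod 4) is itself a sum of two squares; find a² by testing p − a² for a perfect square:
  13: 13 − 1² = 12, 13 − 2² = 9 = 3² ⇒ 13 = 2² + 3².
  73: 73 − 1² = 72, 73 − 2² = 69, 73 − 3² = 64 = 8² ⇒ 73 = 3² + 8².
  Combine using the Brahmagupta–Fibonacci identity (a² + b²)(c² + d²) = (ac − bd)² + (ad + bc)² = (ac + bd)² + (ad − bc)²:
  13 · 73 = 949: from (2² + 3²)(3² + 8²), take (2·3 − 3·8, 2·8 + 3·3) = (6 − 24, 16 + 9) = (-18, 25); dropping signs (only squares matter) gives (18, 25); check 18² + 25² = 324 + 625 = 949 ✓.
  Scale by k = 5: (5·18, 5·25) = (90, 125).
Step 4: Order so x ≤ y and verify: 90² + 125² = 8100 + 15625 = 23725 = n. ✓

n = 23725 = 90² + 125² (one valid representation with x ≤ y).


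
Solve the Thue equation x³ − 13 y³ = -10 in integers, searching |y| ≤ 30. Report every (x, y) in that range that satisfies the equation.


The equation is x³ - 13y³ = -10. For fixed y, x³ = 13·y³ − 10, so a solution requires the RHS to be a perfect cube.
Strategy: iterate y from -30 to 30, compute RHS = 13·y³ − 10, and check whether it is a (positive or negative) perfect cube.
Check small values of y:
  y = 0: RHS = -10 is not a perfect cube.
  y = 1: RHS = 3 is not a perfect cube.
  y = -1: RHS = -23 is not a perfect cube.
  y = 2: RHS = 94 is not a perfect cube.
  y = -2: RHS = -114 is not a perfect cube.
  y = 3: RHS = 341 is not a perfect cube.
  y = -3: RHS = -361 is not a perfect cube.
Continuing the search up to |y| = 30 finds no solutions either.
No (x, y) in the scanned range satisfies the equation.

No integer solutions with |y| ≤ 30.


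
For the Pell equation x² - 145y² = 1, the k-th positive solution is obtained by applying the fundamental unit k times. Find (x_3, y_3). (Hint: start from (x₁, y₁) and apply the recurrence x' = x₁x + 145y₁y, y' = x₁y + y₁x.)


Step 1: Find the fundamental solution (x₁, y₁) of x² - 145y² = 1.
  Expand √145 as a continued fraction. a₀ = ⌊√145⌋ = 12; iterate m_{k+1} = d_k·a_k − m_k, d_{k+1} = (145 − m_{k+1}²)/d_k, a_{k+1} = ⌊(a₀ + m_{k+1})/d_{k+1}⌋ (starting m₀ = 0, d₀ = 1), with convergents p_k = a_k·p_{k-1} + p_{k-2}, q_k = a_k·q_{k-1} + q_{k-2} (p₋₁ = 1, q₋₁ = 0):
  k = 0: a₀ = 12; p₀/q₀ = 12/1; p₀² − 145·q₀² = 144 − 145 = -1.
  k = 1: m = 12, d = 1, a = ⌊(12 + 12)/1⌋ = 24; p/q = (24·12 + 1)/(24·1 + 0) = 289/24; p² − 145·q² = 83521 − 83520 = 1.
  The first convergent with p² − 145·q² = 1 gives the fundamental solution (x₁, y₁) = (289, 24).
Step 2: Apply the recurrence (x_{n+1}, y_{n+1}) = (x₁x_n + 145y₁y_n, x₁y_n + y₁x_n) repeatedly.
  From (x_1, y_1) = (289, 24): x_2 = 289·289 + 145·24·24 = 167041; y_2 = 289·24 + 24·289 = 13872.
  From (x_2, y_2) = (167041, 13872): x_3 = 289·167041 + 145·24·13872 = 96549409; y_3 = 289·13872 + 24·167041 = 8017992.
Step 3: Verify x_3² - 145·y_3² = 9321788378249281 - 9321788378249280 = 1 (should be 1). ✓

(x_1, y_1) = (289, 24); (x_3, y_3) = (96549409, 8017992).


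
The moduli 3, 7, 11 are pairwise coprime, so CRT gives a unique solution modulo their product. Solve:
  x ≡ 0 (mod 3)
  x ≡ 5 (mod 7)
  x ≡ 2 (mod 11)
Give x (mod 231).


Moduli 3, 7, 11 are pairwise coprime; by CRT there is a unique solution modulo M = 3 · 7 · 11 = 231.
Solve pairwise, accumulating the modulus:
  Start with x ≡ 0 (mod 3).
  Combine with x ≡ 5 (mod 7): since gcd(3, 7) = 1, we get a unique residue mod 21.
    Write x = 0 + 3·t and substitute into x ≡ 5 (mod 7): 3·t ≡ 5 − 0 = 5 (mod 7).
    The inverse of 3 mod 7 is 5 (since 3·5 = 15 = 2·7 + 1), so t ≡ 5·5 = 25 ≡ 4 (mod 7).
    Then x = 0 + 3·4 = 12, valid modulo lcm(3, 7) = 21: x ≡ 12 (mod 21).
  Combine with x ≡ 2 (mod 11): since gcd(21, 11) = 1, we get a unique residue mod 231.
    Write x = 12 + 21·t and substitute into x ≡ 2 (mod 11): 21·t ≡ 2 − 12 = -10 (mod 11).
    Reduce coefficients mod 11: 10·t ≡ 1 (mod 11).
    The inverse of 10 mod 11 is 10 (since 10·10 = 100 = 9·11 + 1), so t ≡ 10·1 = 10 ≡ 10 (mod 11).
    Then x = 12 + 21·10 = 222, valid modulo lcm(21, 11) = 231: x ≡ 222 (mod 231).
Verify: 222 mod 3 = 0 ✓, 222 mod 7 = 5 ✓, 222 mod 11 = 2 ✓.

x ≡ 222 (mod 231).


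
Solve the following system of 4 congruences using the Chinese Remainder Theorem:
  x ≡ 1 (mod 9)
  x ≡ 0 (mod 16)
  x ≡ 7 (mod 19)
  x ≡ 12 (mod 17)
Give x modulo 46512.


Product of moduli M = 9 · 16 · 19 · 17 = 46512.
Merge one congruence at a time:
  Start: x ≡ 1 (mod 9).
  Combine with x ≡ 0 (mod 16); new modulus lcm = 144.
    Write x = 1 + 9·t and substitute into x ≡ 0 (mod 16): 9·t ≡ 0 − 1 = -1 (mod 16).
    Reduce coefficients mod 16: 9·t ≡ 15 (mod 16).
    The inverse of 9 mod 16 is 9 (since 9·9 = 81 = 5·16 + 1), so t ≡ 9·15 = 135 ≡ 7 (mod 16).
    Then x = 1 + 9·7 = 64, valid modulo lcm(9, 16) = 144: x ≡ 64 (mod 144).
  Combine with x ≡ 7 (mod 19); new modulus lcm = 2736.
    Write x = 64 + 144·t and substitute into x ≡ 7 (mod 19): 144·t ≡ 7 − 64 = -57 (mod 19).
    Reduce coefficients mod 19: 11·t ≡ 0 (mod 19).
    The inverse of 11 mod 19 is 7 (since 11·7 = 77 = 4·19 + 1), so t ≡ 7·0 = 0 ≡ 0 (mod 19).
    Then x = 64 + 144·0 = 64, valid modulo lcm(144, 19) = 2736: x ≡ 64 (mod 2736).
  Combine with x ≡ 12 (mod 17); new modulus lcm = 46512.
    Write x = 64 + 2736·t and substitute into x ≡ 12 (mod 17): 2736·t ≡ 12 − 64 = -52 (mod 17).
    Reduce coefficients mod 17: 16·t ≡ 16 (mod 17).
    The inverse of 16 mod 17 is 16 (since 16·16 = 256 = 15·17 + 1), so t ≡ 16·16 = 256 ≡ 1 (mod 17).
    Then x = 64 + 2736·1 = 2800, valid modulo lcm(2736, 17) = 46512: x ≡ 2800 (mod 46512).
Verify against each original: 2800 mod 9 = 1, 2800 mod 16 = 0, 2800 mod 19 = 7, 2800 mod 17 = 12.

x ≡ 2800 (mod 46512).


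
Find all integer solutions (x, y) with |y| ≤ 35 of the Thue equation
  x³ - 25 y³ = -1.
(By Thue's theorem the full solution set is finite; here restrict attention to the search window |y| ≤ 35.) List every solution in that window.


The equation is x³ - 25y³ = -1. For fixed y, x³ = 25·y³ − 1, so a solution requires the RHS to be a perfect cube.
Strategy: iterate y from -35 to 35, compute RHS = 25·y³ − 1, and check whether it is a (positive or negative) perfect cube.
Check small values of y:
  y = 0: RHS = -1 = (-1)³ ⇒ x = -1 works.
  y = 1: RHS = 24 is not a perfect cube.
  y = -1: RHS = -26 is not a perfect cube.
  y = 2: RHS = 199 is not a perfect cube.
  y = -2: RHS = -201 is not a perfect cube.
  y = 3: RHS = 674 is not a perfect cube.
  y = -3: RHS = -676 is not a perfect cube.
Continuing the search up to |y| = 35 finds no further solutions beyond those listed.
Collected solutions: (-1, 0).

Solutions (with |y| ≤ 35): (-1, 0).


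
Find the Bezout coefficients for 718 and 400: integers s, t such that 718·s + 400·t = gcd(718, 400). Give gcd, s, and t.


Euclidean algorithm on (718, 400) — divide until remainder is 0:
  718 = 1 · 400 + 318
  400 = 1 · 318 + 82
  318 = 3 · 82 + 72
  82 = 1 · 72 + 10
  72 = 7 · 10 + 2
  10 = 5 · 2 + 0
gcd(718, 400) = 2.
Track Bezout coefficients alongside the remainders: start with r₀ = 718 = a·1 + b·0 (s = 1, t = 0) and r₁ = 400 = a·0 + b·1 (s = 0, t = 1); each new remainder r_{k+1} = r_{k-1} − q_k·r_k inherits s_{k+1} = s_{k-1} − q_k·s_k, t_{k+1} = t_{k-1} − q_k·t_k, so r_k = a·s_k + b·t_k at every step:
  q = 1: r = 318, s = 1 − 1·0 = 1, t = 0 − 1·1 = -1  (check: 718·1 + 400·(-1) = 318)
  q = 1: r = 82, s = 0 − 1·1 = -1, t = 1 − 1·(-1) = 2  (check: 718·(-1) + 400·2 = 82)
  q = 3: r = 72, s = 1 − 3·(-1) = 4, t = -1 − 3·2 = -7  (check: 718·4 + 400·(-7) = 72)
  q = 1: r = 10, s = -1 − 1·4 = -5, t = 2 − 1·(-7) = 9  (check: 718·(-5) + 400·9 = 10)
  q = 7: r = 2, s = 4 − 7·(-5) = 39, t = -7 − 7·9 = -70  (check: 718·39 + 400·(-70) = 2)
The row with r = 2 (the gcd) gives the Bezout coefficients s = 39, t = -70.
Result: 718 · (39) + 400 · (-70) = 2.

gcd(718, 400) = 2; s = 39, t = -70 (check: 718·39 + 400·(-70) = 2).


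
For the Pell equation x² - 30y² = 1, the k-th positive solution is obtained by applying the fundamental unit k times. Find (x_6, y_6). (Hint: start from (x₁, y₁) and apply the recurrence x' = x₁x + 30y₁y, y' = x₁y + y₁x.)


Step 1: Find the fundamental solution (x₁, y₁) of x² - 30y² = 1.
  Expand √30 as a continued fraction. a₀ = ⌊√30⌋ = 5; iterate m_{k+1} = d_k·a_k − m_k, d_{k+1} = (30 − m_{k+1}²)/d_k, a_{k+1} = ⌊(a₀ + m_{k+1})/d_{k+1}⌋ (starting m₀ = 0, d₀ = 1), with convergents p_k = a_k·p_{k-1} + p_{k-2}, q_k = a_k·q_{k-1} + q_{k-2} (p₋₁ = 1, q₋₁ = 0):
  k = 0: a₀ = 5; p₀/q₀ = 5/1; p₀² − 30·q₀² = 25 − 30 = -5.
  k = 1: m = 5, d = 5, a = ⌊(5 + 5)/5⌋ = 2; p/q = (2·5 + 1)/(2·1 + 0) = 11/2; p² − 30·q² = 121 − 120 = 1.
  The first convergent with p² − 30·q² = 1 gives the fundamental solution (x₁, y₁) = (11, 2).
Step 2: Apply the recurrence (x_{n+1}, y_{n+1}) = (x₁x_n + 30y₁y_n, x₁y_n + y₁x_n) repeatedly.
  From (x_1, y_1) = (11, 2): x_2 = 11·11 + 30·2·2 = 241; y_2 = 11·2 + 2·11 = 44.
  From (x_2, y_2) = (241, 44): x_3 = 11·241 + 30·2·44 = 5291; y_3 = 11·44 + 2·241 = 966.
  From (x_3, y_3) = (5291, 966): x_4 = 11·5291 + 30·2·966 = 116161; y_4 = 11·966 + 2·5291 = 21208.
  From (x_4, y_4) = (116161, 21208): x_5 = 11·116161 + 30·2·21208 = 2550251; y_5 = 11·21208 + 2·116161 = 465610.
  From (x_5, y_5) = (2550251, 465610): x_6 = 11·2550251 + 30·2·465610 = 55989361; y_6 = 11·465610 + 2·2550251 = 10222212.
Step 3: Verify x_6² - 30·y_6² = 3134808545188321 - 3134808545188320 = 1 (should be 1). ✓

(x_1, y_1) = (11, 2); (x_6, y_6) = (55989361, 10222212).


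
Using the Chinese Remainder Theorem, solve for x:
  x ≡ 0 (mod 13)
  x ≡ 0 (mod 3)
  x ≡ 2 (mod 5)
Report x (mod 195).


Moduli 13, 3, 5 are pairwise coprime; by CRT there is a unique solution modulo M = 13 · 3 · 5 = 195.
Solve pairwise, accumulating the modulus:
  Start with x ≡ 0 (mod 13).
  Combine with x ≡ 0 (mod 3): since gcd(13, 3) = 1, we get a unique residue mod 39.
    Write x = 0 + 13·t and substitute into x ≡ 0 (mod 3): 13·t ≡ 0 − 0 = 0 (mod 3).
    Reduce coefficients mod 3: 1·t ≡ 0 (mod 3).
    So t ≡ 0 (mod 3).
    Then x = 0 + 13·0 = 0, valid modulo lcm(13, 3) = 39: x ≡ 0 (mod 39).
  Combine with x ≡ 2 (mod 5): since gcd(39, 5) = 1, we get a unique residue mod 195.
    Write x = 0 + 39·t and substitute into x ≡ 2 (mod 5): 39·t ≡ 2 − 0 = 2 (mod 5).
    Reduce coefficients mod 5: 4·t ≡ 2 (mod 5).
    The inverse of 4 mod 5 is 4 (since 4·4 = 16 = 3·5 + 1), so t ≡ 4·2 = 8 ≡ 3 (mod 5).
    Then x = 0 + 39·3 = 117, valid modulo lcm(39, 5) = 195: x ≡ 117 (mod 195).
Verify: 117 mod 13 = 0 ✓, 117 mod 3 = 0 ✓, 117 mod 5 = 2 ✓.

x ≡ 117 (mod 195).


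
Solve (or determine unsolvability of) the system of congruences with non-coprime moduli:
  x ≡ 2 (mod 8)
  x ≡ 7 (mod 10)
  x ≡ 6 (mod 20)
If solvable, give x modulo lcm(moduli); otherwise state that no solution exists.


Moduli 8, 10, 20 are not pairwise coprime, so CRT works modulo lcm(m_i) when all pairwise compatibility conditions hold.
Pairwise compatibility: gcd(m_i, m_j) must divide a_i - a_j for every pair.
Merge one congruence at a time:
  Start: x ≡ 2 (mod 8).
  Combine with x ≡ 7 (mod 10): gcd(8, 10) = 2, and 7 - 2 = 5 is NOT divisible by 2.
    ⇒ system is inconsistent (no integer solution).

No solution (the system is inconsistent).


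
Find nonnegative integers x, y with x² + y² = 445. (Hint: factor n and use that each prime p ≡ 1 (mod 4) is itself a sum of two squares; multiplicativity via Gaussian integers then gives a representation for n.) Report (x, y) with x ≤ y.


Step 1: Factor n = 445 = 5 · 89.
Step 2: Check the mod-4 condition on each prime factor: 5 ≡ 1 (mod 4), exponent 1; 89 ≡ 1 (mod 4), exponent 1.
All primes ≡ 3 (mod 4) appear to even exponent (or don't appear), so by the two-squares theorem n IS expressible as a sum of two squares.
Step 3: Build a representation. Here n = 5 · 89 is a product of primes ≡ 1 (mod 4). Each prime p ≡ 1 (mod 4) is itself a sum of two squares; find a² by testing p − a² for a perfect square:
  5: 5 − 1² = 4 = 2² ⇒ 5 = 1² + 2².
  89: 89 − 1² = 88, 89 − 2² = 85, 89 − 3² = 80, 89 − 4² = 73, 89 − 5² = 64 = 8² ⇒ 89 = 5² + 8².
  Combine using the Brahmagupta–Fibonacci identity (a² + b²)(c² + d²) = (ac − bd)² + (ad + bc)² = (ac + bd)² + (ad − bc)²:
  5 · 89 = 445: from (1² + 2²)(5² + 8²), take (1·5 − 2·8, 1·8 + 2·5) = (5 − 16, 8 + 10) = (-11, 18); dropping signs (only squares matter) gives (11, 18); check 11² + 18² = 121 + 324 = 445 ✓.
Step 4: Order so x ≤ y and verify: 11² + 18² = 121 + 324 = 445 = n. ✓

n = 445 = 11² + 18² (one valid representation with x ≤ y).


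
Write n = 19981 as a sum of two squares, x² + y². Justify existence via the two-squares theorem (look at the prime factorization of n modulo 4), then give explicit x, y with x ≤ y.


Step 1: Factor n = 19981 = 13 · 29 · 53.
Step 2: Check the mod-4 condition on each prime factor: 13 ≡ 1 (mod 4), exponent 1; 29 ≡ 1 (mod 4), exponent 1; 53 ≡ 1 (mod 4), exponent 1.
All primes ≡ 3 (mod 4) appear to even exponent (or don't appear), so by the two-squares theorem n IS expressible as a sum of two squares.
Step 3: Build a representation. Here n = 13 · 29 · 53 is a product of primes ≡ 1 (mod 4). Each prime p ≡ 1 (mod 4) is itself a sum of two squares; find a² by testing p − a² for a perfect square:
  13: 13 − 1² = 12, 13 − 2² = 9 = 3² ⇒ 13 = 2² + 3².
  29: 29 − 1² = 28, 29 − 2² = 25 = 5² ⇒ 29 = 2² + 5².
  53: 53 − 1² = 52, 53 − 2² = 49 = 7² ⇒ 53 = 2² + 7².
  Combine using the Brahmagupta–Fibonacci identity (a² + b²)(c² + d²) = (ac − bd)² + (ad + bc)² = (ac + bd)² + (ad − bc)²:
  13 · 29 = 377: from (2² + 3²)(2² + 5²), take (2·2 − 3·5, 2·5 + 3·2) = (4 − 15, 10 + 6) = (-11, 16); dropping signs (only squares matter) gives (11, 16); check 11² + 16² = 121 + 256 = 377 ✓.
  377 · 53 = 19981: from (11² + 16²)(2² + 7²), take (11·2 − 16·7, 11·7 + 16·2) = (22 − 112, 77 + 32) = (-90, 109); dropping signs (only squares matter) gives (90, 109); check 90² + 109² = 8100 + 11881 = 19981 ✓.
Step 4: Order so x ≤ y and verify: 90² + 109² = 8100 + 11881 = 19981 = n. ✓

n = 19981 = 90² + 109² (one valid representation with x ≤ y).


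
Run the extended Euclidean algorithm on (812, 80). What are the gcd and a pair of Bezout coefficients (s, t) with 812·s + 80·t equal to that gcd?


Euclidean algorithm on (812, 80) — divide until remainder is 0:
  812 = 10 · 80 + 12
  80 = 6 · 12 + 8
  12 = 1 · 8 + 4
  8 = 2 · 4 + 0
gcd(812, 80) = 4.
Track Bezout coefficients alongside the remainders: start with r₀ = 812 = a·1 + b·0 (s = 1, t = 0) and r₁ = 80 = a·0 + b·1 (s = 0, t = 1); each new remainder r_{k+1} = r_{k-1} − q_k·r_k inherits s_{k+1} = s_{k-1} − q_k·s_k, t_{k+1} = t_{k-1} − q_k·t_k, so r_k = a·s_k + b·t_k at every step:
  q = 10: r = 12, s = 1 − 10·0 = 1, t = 0 − 10·1 = -10  (check: 812·1 + 80·(-10) = 12)
  q = 6: r = 8, s = 0 − 6·1 = -6, t = 1 − 6·(-10) = 61  (check: 812·(-6) + 80·61 = 8)
  q = 1: r = 4, s = 1 − 1·(-6) = 7, t = -10 − 1·61 = -71  (check: 812·7 + 80·(-71) = 4)
The row with r = 4 (the gcd) gives the Bezout coefficients s = 7, t = -71.
Result: 812 · (7) + 80 · (-71) = 4.

gcd(812, 80) = 4; s = 7, t = -71 (check: 812·7 + 80·(-71) = 4).


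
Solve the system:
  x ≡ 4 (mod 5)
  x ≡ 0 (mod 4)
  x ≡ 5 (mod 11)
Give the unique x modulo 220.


Moduli 5, 4, 11 are pairwise coprime; by CRT there is a unique solution modulo M = 5 · 4 · 11 = 220.
Solve pairwise, accumulating the modulus:
  Start with x ≡ 4 (mod 5).
  Combine with x ≡ 0 (mod 4): since gcd(5, 4) = 1, we get a unique residue mod 20.
    Write x = 4 + 5·t and substitute into x ≡ 0 (mod 4): 5·t ≡ 0 − 4 = -4 (mod 4).
    Reduce coefficients mod 4: 1·t ≡ 0 (mod 4).
    So t ≡ 0 (mod 4).
    Then x = 4 + 5·0 = 4, valid modulo lcm(5, 4) = 20: x ≡ 4 (mod 20).
  Combine with x ≡ 5 (mod 11): since gcd(20, 11) = 1, we get a unique residue mod 220.
    Write x = 4 + 20·t and substitute into x ≡ 5 (mod 11): 20·t ≡ 5 − 4 = 1 (mod 11).
    Reduce coefficients mod 11: 9·t ≡ 1 (mod 11).
    The inverse of 9 mod 11 is 5 (since 9·5 = 45 = 4·11 + 1), so t ≡ 5·1 = 5 ≡ 5 (mod 11).
    Then x = 4 + 20·5 = 104, valid modulo lcm(20, 11) = 220: x ≡ 104 (mod 220).
Verify: 104 mod 5 = 4 ✓, 104 mod 4 = 0 ✓, 104 mod 11 = 5 ✓.

x ≡ 104 (mod 220).


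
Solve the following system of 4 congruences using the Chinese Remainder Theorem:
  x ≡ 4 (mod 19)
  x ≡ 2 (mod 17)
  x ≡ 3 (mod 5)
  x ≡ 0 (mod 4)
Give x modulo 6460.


Product of moduli M = 19 · 17 · 5 · 4 = 6460.
Merge one congruence at a time:
  Start: x ≡ 4 (mod 19).
  Combine with x ≡ 2 (mod 17); new modulus lcm = 323.
    Write x = 4 + 19·t and substitute into x ≡ 2 (mod 17): 19·t ≡ 2 − 4 = -2 (mod 17).
    Reduce coefficients mod 17: 2·t ≡ 15 (mod 17).
    The inverse of 2 mod 17 is 9 (since 2·9 = 18 = 1·17 + 1), so t ≡ 9·15 = 135 ≡ 16 (mod 17).
    Then x = 4 + 19·16 = 308, valid modulo lcm(19, 17) = 323: x ≡ 308 (mod 323).
  Combine with x ≡ 3 (mod 5); new modulus lcm = 1615.
    Write x = 308 + 323·t and substitute into x ≡ 3 (mod 5): 323·t ≡ 3 − 308 = -305 (mod 5).
    Reduce coefficients mod 5: 3·t ≡ 0 (mod 5).
    The inverse of 3 mod 5 is 2 (since 3·2 = 6 = 1·5 + 1), so t ≡ 2·0 = 0 ≡ 0 (mod 5).
    Then x = 308 + 323·0 = 308, valid modulo lcm(323, 5) = 1615: x ≡ 308 (mod 1615).
  Combine with x ≡ 0 (mod 4); new modulus lcm = 6460.
    Write x = 308 + 1615·t and substitute into x ≡ 0 (mod 4): 1615·t ≡ 0 − 308 = -308 (mod 4).
    Reduce coefficients mod 4: 3·t ≡ 0 (mod 4).
    The inverse of 3 mod 4 is 3 (since 3·3 = 9 = 2·4 + 1), so t ≡ 3·0 = 0 ≡ 0 (mod 4).
    Then x = 308 + 1615·0 = 308, valid modulo lcm(1615, 4) = 6460: x ≡ 308 (mod 6460).
Verify against each original: 308 mod 19 = 4, 308 mod 17 = 2, 308 mod 5 = 3, 308 mod 4 = 0.

x ≡ 308 (mod 6460).


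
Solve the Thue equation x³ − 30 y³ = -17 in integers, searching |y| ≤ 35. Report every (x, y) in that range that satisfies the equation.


The equation is x³ - 30y³ = -17. For fixed y, x³ = 30·y³ − 17, so a solution requires the RHS to be a perfect cube.
Strategy: iterate y from -35 to 35, compute RHS = 30·y³ − 17, and check whether it is a (positive or negative) perfect cube.
Check small values of y:
  y = 0: RHS = -17 is not a perfect cube.
  y = 1: RHS = 13 is not a perfect cube.
  y = -1: RHS = -47 is not a perfect cube.
  y = 2: RHS = 223 is not a perfect cube.
  y = -2: RHS = -257 is not a perfect cube.
  y = 3: RHS = 793 is not a perfect cube.
  y = -3: RHS = -827 is not a perfect cube.
Continuing the search up to |y| = 35 finds no solutions either.
No (x, y) in the scanned range satisfies the equation.

No integer solutions with |y| ≤ 35.


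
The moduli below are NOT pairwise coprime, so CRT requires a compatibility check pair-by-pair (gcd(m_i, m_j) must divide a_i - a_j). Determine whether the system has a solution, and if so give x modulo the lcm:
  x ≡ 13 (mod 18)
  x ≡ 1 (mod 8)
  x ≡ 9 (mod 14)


Moduli 18, 8, 14 are not pairwise coprime, so CRT works modulo lcm(m_i) when all pairwise compatibility conditions hold.
Pairwise compatibility: gcd(m_i, m_j) must divide a_i - a_j for every pair.
Merge one congruence at a time:
  Start: x ≡ 13 (mod 18).
  Combine with x ≡ 1 (mod 8): gcd(18, 8) = 2; 1 - 13 = -12, which IS divisible by 2, so compatible.
    Write x = 13 + 18·t and substitute into x ≡ 1 (mod 8): 18·t ≡ 1 − 13 = -12 (mod 8).
    Divide the congruence (and modulus) by g = 2: 9·t ≡ -6 (mod 4).
    Reduce coefficients mod 4: 1·t ≡ 2 (mod 4).
    So t ≡ 2 (mod 4).
    Then x = 13 + 18·2 = 49, valid modulo lcm(18, 8) = 72: x ≡ 49 (mod 72).
  Combine with x ≡ 9 (mod 14): gcd(72, 14) = 2; 9 - 49 = -40, which IS divisible by 2, so compatible.
    Write x = 49 + 72·t and substitute into x ≡ 9 (mod 14): 72·t ≡ 9 − 49 = -40 (mod 14).
    Divide the congruence (and modulus) by g = 2: 36·t ≡ -20 (mod 7).
    Reduce coefficients mod 7: 1·t ≡ 1 (mod 7).
    So t ≡ 1 (mod 7).
    Then x = 49 + 72·1 = 121, valid modulo lcm(72, 14) = 504: x ≡ 121 (mod 504).
Verify: 121 mod 18 = 13, 121 mod 8 = 1, 121 mod 14 = 9.

x ≡ 121 (mod 504).


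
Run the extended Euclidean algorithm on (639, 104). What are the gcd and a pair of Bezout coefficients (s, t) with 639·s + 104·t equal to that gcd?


Euclidean algorithm on (639, 104) — divide until remainder is 0:
  639 = 6 · 104 + 15
  104 = 6 · 15 + 14
  15 = 1 · 14 + 1
  14 = 14 · 1 + 0
gcd(639, 104) = 1.
Track Bezout coefficients alongside the remainders: start with r₀ = 639 = a·1 + b·0 (s = 1, t = 0) and r₁ = 104 = a·0 + b·1 (s = 0, t = 1); each new remainder r_{k+1} = r_{k-1} − q_k·r_k inherits s_{k+1} = s_{k-1} − q_k·s_k, t_{k+1} = t_{k-1} − q_k·t_k, so r_k = a·s_k + b·t_k at every step:
  q = 6: r = 15, s = 1 − 6·0 = 1, t = 0 − 6·1 = -6  (check: 639·1 + 104·(-6) = 15)
  q = 6: r = 14, s = 0 − 6·1 = -6, t = 1 − 6·(-6) = 37  (check: 639·(-6) + 104·37 = 14)
  q = 1: r = 1, s = 1 − 1·(-6) = 7, t = -6 − 1·37 = -43  (check: 639·7 + 104·(-43) = 1)
The row with r = 1 (the gcd) gives the Bezout coefficients s = 7, t = -43.
Result: 639 · (7) + 104 · (-43) = 1.

gcd(639, 104) = 1; s = 7, t = -43 (check: 639·7 + 104·(-43) = 1).


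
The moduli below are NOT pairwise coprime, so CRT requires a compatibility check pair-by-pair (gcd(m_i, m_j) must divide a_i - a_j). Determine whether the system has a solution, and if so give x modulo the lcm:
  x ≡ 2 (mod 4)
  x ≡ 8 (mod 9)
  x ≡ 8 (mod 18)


Moduli 4, 9, 18 are not pairwise coprime, so CRT works modulo lcm(m_i) when all pairwise compatibility conditions hold.
Pairwise compatibility: gcd(m_i, m_j) must divide a_i - a_j for every pair.
Merge one congruence at a time:
  Start: x ≡ 2 (mod 4).
  Combine with x ≡ 8 (mod 9): gcd(4, 9) = 1; 8 - 2 = 6, which IS divisible by 1, so compatible.
    Write x = 2 + 4·t and substitute into x ≡ 8 (mod 9): 4·t ≡ 8 − 2 = 6 (mod 9).
    The inverse of 4 mod 9 is 7 (since 4·7 = 28 = 3·9 + 1), so t ≡ 7·6 = 42 ≡ 6 (mod 9).
    Then x = 2 + 4·6 = 26, valid modulo lcm(4, 9) = 36: x ≡ 26 (mod 36).
  Combine with x ≡ 8 (mod 18): gcd(36, 18) = 18; 8 - 26 = -18, which IS divisible by 18, so compatible.
    Write x = 26 + 36·t and substitute into x ≡ 8 (mod 18): 36·t ≡ 8 − 26 = -18 (mod 18).
    Divide the congruence (and modulus) by g = 18: 2·t ≡ -1 (mod 1).
    Modulo 1 every t works; take t = 0.
    Then x = 26 + 36·0 = 26, valid modulo lcm(36, 18) = 36: x ≡ 26 (mod 36).
Verify: 26 mod 4 = 2, 26 mod 9 = 8, 26 mod 18 = 8.

x ≡ 26 (mod 36).


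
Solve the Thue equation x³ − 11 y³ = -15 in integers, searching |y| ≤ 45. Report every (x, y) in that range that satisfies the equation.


The equation is x³ - 11y³ = -15. For fixed y, x³ = 11·y³ − 15, so a solution requires the RHS to be a perfect cube.
Strategy: iterate y from -45 to 45, compute RHS = 11·y³ − 15, and check whether it is a (positive or negative) perfect cube.
Check small values of y:
  y = 0: RHS = -15 is not a perfect cube.
  y = 1: RHS = -4 is not a perfect cube.
  y = -1: RHS = -26 is not a perfect cube.
  y = 2: RHS = 73 is not a perfect cube.
  y = -2: RHS = -103 is not a perfect cube.
  y = 3: RHS = 282 is not a perfect cube.
  y = -3: RHS = -312 is not a perfect cube.
Continuing the search up to |y| = 45 finds no solutions either.
No (x, y) in the scanned range satisfies the equation.

No integer solutions with |y| ≤ 45.


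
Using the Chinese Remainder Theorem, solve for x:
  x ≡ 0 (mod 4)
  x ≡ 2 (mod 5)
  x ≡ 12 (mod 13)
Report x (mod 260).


Moduli 4, 5, 13 are pairwise coprime; by CRT there is a unique solution modulo M = 4 · 5 · 13 = 260.
Solve pairwise, accumulating the modulus:
  Start with x ≡ 0 (mod 4).
  Combine with x ≡ 2 (mod 5): since gcd(4, 5) = 1, we get a unique residue mod 20.
    Write x = 0 + 4·t and substitute into x ≡ 2 (mod 5): 4·t ≡ 2 − 0 = 2 (mod 5).
    The inverse of 4 mod 5 is 4 (since 4·4 = 16 = 3·5 + 1), so t ≡ 4·2 = 8 ≡ 3 (mod 5).
    Then x = 0 + 4·3 = 12, valid modulo lcm(4, 5) = 20: x ≡ 12 (mod 20).
  Combine with x ≡ 12 (mod 13): since gcd(20, 13) = 1, we get a unique residue mod 260.
    Write x = 12 + 20·t and substitute into x ≡ 12 (mod 13): 20·t ≡ 12 − 12 = 0 (mod 13).
    Reduce coefficients mod 13: 7·t ≡ 0 (mod 13).
    The inverse of 7 mod 13 is 2 (since 7·2 = 14 = 1·13 + 1), so t ≡ 2·0 = 0 ≡ 0 (mod 13).
    Then x = 12 + 20·0 = 12, valid modulo lcm(20, 13) = 260: x ≡ 12 (mod 260).
Verify: 12 mod 4 = 0 ✓, 12 mod 5 = 2 ✓, 12 mod 13 = 12 ✓.

x ≡ 12 (mod 260).


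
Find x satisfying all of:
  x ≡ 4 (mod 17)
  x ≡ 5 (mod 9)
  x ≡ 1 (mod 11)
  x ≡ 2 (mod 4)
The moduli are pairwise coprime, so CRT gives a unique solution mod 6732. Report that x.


Product of moduli M = 17 · 9 · 11 · 4 = 6732.
Merge one congruence at a time:
  Start: x ≡ 4 (mod 17).
  Combine with x ≡ 5 (mod 9); new modulus lcm = 153.
    Write x = 4 + 17·t and substitute into x ≡ 5 (mod 9): 17·t ≡ 5 − 4 = 1 (mod 9).
    Reduce coefficients mod 9: 8·t ≡ 1 (mod 9).
    The inverse of 8 mod 9 is 8 (since 8·8 = 64 = 7·9 + 1), so t ≡ 8·1 = 8 ≡ 8 (mod 9).
    Then x = 4 + 17·8 = 140, valid modulo lcm(17, 9) = 153: x ≡ 140 (mod 153).
  Combine with x ≡ 1 (mod 11); new modulus lcm = 1683.
    Write x = 140 + 153·t and substitute into x ≡ 1 (mod 11): 153·t ≡ 1 − 140 = -139 (mod 11).
    Reduce coefficients mod 11: 10·t ≡ 4 (mod 11).
    The inverse of 10 mod 11 is 10 (since 10·10 = 100 = 9·11 + 1), so t ≡ 10·4 = 40 ≡ 7 (mod 11).
    Then x = 140 + 153·7 = 1211, valid modulo lcm(153, 11) = 1683: x ≡ 1211 (mod 1683).
  Combine with x ≡ 2 (mod 4); new modulus lcm = 6732.
    Write x = 1211 + 1683·t and substitute into x ≡ 2 (mod 4): 1683·t ≡ 2 − 1211 = -1209 (mod 4).
    Reduce coefficients mod 4: 3·t ≡ 3 (mod 4).
    The inverse of 3 mod 4 is 3 (since 3·3 = 9 = 2·4 + 1), so t ≡ 3·3 = 9 ≡ 1 (mod 4).
    Then x = 1211 + 1683·1 = 2894, valid modulo lcm(1683, 4) = 6732: x ≡ 2894 (mod 6732).
Verify against each original: 2894 mod 17 = 4, 2894 mod 9 = 5, 2894 mod 11 = 1, 2894 mod 4 = 2.

x ≡ 2894 (mod 6732).


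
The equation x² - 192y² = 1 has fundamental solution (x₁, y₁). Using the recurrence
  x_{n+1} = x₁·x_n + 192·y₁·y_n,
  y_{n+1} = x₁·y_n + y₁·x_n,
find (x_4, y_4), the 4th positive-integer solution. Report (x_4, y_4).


Step 1: Find the fundamental solution (x₁, y₁) of x² - 192y² = 1.
  Expand √192 as a continued fraction. a₀ = ⌊√192⌋ = 13; iterate m_{k+1} = d_k·a_k − m_k, d_{k+1} = (192 − m_{k+1}²)/d_k, a_{k+1} = ⌊(a₀ + m_{k+1})/d_{k+1}⌋ (starting m₀ = 0, d₀ = 1), with convergents p_k = a_k·p_{k-1} + p_{k-2}, q_k = a_k·q_{k-1} + q_{k-2} (p₋₁ = 1, q₋₁ = 0):
  k = 0: a₀ = 13; p₀/q₀ = 13/1; p₀² − 192·q₀² = 169 − 192 = -23.
  k = 1: m = 13, d = 23, a = ⌊(13 + 13)/23⌋ = 1; p/q = (1·13 + 1)/(1·1 + 0) = 14/1; p² − 192·q² = 196 − 192 = 4.
  k = 2: m = 10, d = 4, a = ⌊(13 + 10)/4⌋ = 5; p/q = (5·14 + 13)/(5·1 + 1) = 83/6; p² − 192·q² = 6889 − 6912 = -23.
  k = 3: m = 10, d = 23, a = ⌊(13 + 10)/23⌋ = 1; p/q = (1·83 + 14)/(1·6 + 1) = 97/7; p² − 192·q² = 9409 − 9408 = 1.
  The first convergent with p² − 192·q² = 1 gives the fundamental solution (x₁, y₁) = (97, 7).
Step 2: Apply the recurrence (x_{n+1}, y_{n+1}) = (x₁x_n + 192y₁y_n, x₁y_n + y₁x_n) repeatedly.
  From (x_1, y_1) = (97, 7): x_2 = 97·97 + 192·7·7 = 18817; y_2 = 97·7 + 7·97 = 1358.
  From (x_2, y_2) = (18817, 1358): x_3 = 97·18817 + 192·7·1358 = 3650401; y_3 = 97·1358 + 7·18817 = 263445.
  From (x_3, y_3) = (3650401, 263445): x_4 = 97·3650401 + 192·7·263445 = 708158977; y_4 = 97·263445 + 7·3650401 = 51106972.
Step 3: Verify x_4² - 192·y_4² = 501489136705686529 - 501489136705686528 = 1 (should be 1). ✓

(x_1, y_1) = (97, 7); (x_4, y_4) = (708158977, 51106972).


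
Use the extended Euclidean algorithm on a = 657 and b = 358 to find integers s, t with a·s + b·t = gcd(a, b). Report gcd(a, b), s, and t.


Euclidean algorithm on (657, 358) — divide until remainder is 0:
  657 = 1 · 358 + 299
  358 = 1 · 299 + 59
  299 = 5 · 59 + 4
  59 = 14 · 4 + 3
  4 = 1 · 3 + 1
  3 = 3 · 1 + 0
gcd(657, 358) = 1.
Track Bezout coefficients alongside the remainders: start with r₀ = 657 = a·1 + b·0 (s = 1, t = 0) and r₁ = 358 = a·0 + b·1 (s = 0, t = 1); each new remainder r_{k+1} = r_{k-1} − q_k·r_k inherits s_{k+1} = s_{k-1} − q_k·s_k, t_{k+1} = t_{k-1} − q_k·t_k, so r_k = a·s_k + b·t_k at every step:
  q = 1: r = 299, s = 1 − 1·0 = 1, t = 0 − 1·1 = -1  (check: 657·1 + 358·(-1) = 299)
  q = 1: r = 59, s = 0 − 1·1 = -1, t = 1 − 1·(-1) = 2  (check: 657·(-1) + 358·2 = 59)
  q = 5: r = 4, s = 1 − 5·(-1) = 6, t = -1 − 5·2 = -11  (check: 657·6 + 358·(-11) = 4)
  q = 14: r = 3, s = -1 − 14·6 = -85, t = 2 − 14·(-11) = 156  (check: 657·(-85) + 358·156 = 3)
  q = 1: r = 1, s = 6 − 1·(-85) = 91, t = -11 − 1·156 = -167  (check: 657·91 + 358·(-167) = 1)
The row with r = 1 (the gcd) gives the Bezout coefficients s = 91, t = -167.
Result: 657 · (91) + 358 · (-167) = 1.

gcd(657, 358) = 1; s = 91, t = -167 (check: 657·91 + 358·(-167) = 1).


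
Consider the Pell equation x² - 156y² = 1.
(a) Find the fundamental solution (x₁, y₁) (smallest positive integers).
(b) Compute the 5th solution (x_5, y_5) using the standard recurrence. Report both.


Step 1: Find the fundamental solution (x₁, y₁) of x² - 156y² = 1.
  Expand √156 as a continued fraction. a₀ = ⌊√156⌋ = 12; iterate m_{k+1} = d_k·a_k − m_k, d_{k+1} = (156 − m_{k+1}²)/d_k, a_{k+1} = ⌊(a₀ + m_{k+1})/d_{k+1}⌋ (starting m₀ = 0, d₀ = 1), with convergents p_k = a_k·p_{k-1} + p_{k-2}, q_k = a_k·q_{k-1} + q_{k-2} (p₋₁ = 1, q₋₁ = 0):
  k = 0: a₀ = 12; p₀/q₀ = 12/1; p₀² − 156·q₀² = 144 − 156 = -12.
  k = 1: m = 12, d = 12, a = ⌊(12 + 12)/12⌋ = 2; p/q = (2·12 + 1)/(2·1 + 0) = 25/2; p² − 156·q² = 625 − 624 = 1.
  The first convergent with p² − 156·q² = 1 gives the fundamental solution (x₁, y₁) = (25, 2).
Step 2: Apply the recurrence (x_{n+1}, y_{n+1}) = (x₁x_n + 156y₁y_n, x₁y_n + y₁x_n) repeatedly.
  From (x_1, y_1) = (25, 2): x_2 = 25·25 + 156·2·2 = 1249; y_2 = 25·2 + 2·25 = 100.
  From (x_2, y_2) = (1249, 100): x_3 = 25·1249 + 156·2·100 = 62425; y_3 = 25·100 + 2·1249 = 4998.
  From (x_3, y_3) = (62425, 4998): x_4 = 25·62425 + 156·2·4998 = 3120001; y_4 = 25·4998 + 2·62425 = 249800.
  From (x_4, y_4) = (3120001, 249800): x_5 = 25·3120001 + 156·2·249800 = 155937625; y_5 = 25·249800 + 2·3120001 = 12485002.
Step 3: Verify x_5² - 156·y_5² = 24316542890640625 - 24316542890640624 = 1 (should be 1). ✓

(x_1, y_1) = (25, 2); (x_5, y_5) = (155937625, 12485002).


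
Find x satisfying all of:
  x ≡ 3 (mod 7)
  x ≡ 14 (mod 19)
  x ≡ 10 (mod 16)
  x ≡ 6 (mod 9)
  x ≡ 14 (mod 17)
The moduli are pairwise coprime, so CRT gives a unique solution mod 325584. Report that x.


Product of moduli M = 7 · 19 · 16 · 9 · 17 = 325584.
Merge one congruence at a time:
  Start: x ≡ 3 (mod 7).
  Combine with x ≡ 14 (mod 19); new modulus lcm = 133.
    Write x = 3 + 7·t and substitute into x ≡ 14 (mod 19): 7·t ≡ 14 − 3 = 11 (mod 19).
    The inverse of 7 mod 19 is 11 (since 7·11 = 77 = 4·19 + 1), so t ≡ 11·11 = 121 ≡ 7 (mod 19).
    Then x = 3 + 7·7 = 52, valid modulo lcm(7, 19) = 133: x ≡ 52 (mod 133).
  Combine with x ≡ 10 (mod 16); new modulus lcm = 2128.
    Write x = 52 + 133·t and substitute into x ≡ 10 (mod 16): 133·t ≡ 10 − 52 = -42 (mod 16).
    Reduce coefficients mod 16: 5·t ≡ 6 (mod 16).
    The inverse of 5 mod 16 is 13 (since 5·13 = 65 = 4·16 + 1), so t ≡ 13·6 = 78 ≡ 14 (mod 16).
    Then x = 52 + 133·14 = 1914, valid modulo lcm(133, 16) = 2128: x ≡ 1914 (mod 2128).
  Combine with x ≡ 6 (mod 9); new modulus lcm = 19152.
    Write x = 1914 + 2128·t and substitute into x ≡ 6 (mod 9): 2128·t ≡ 6 − 1914 = -1908 (mod 9).
    Reduce coefficients mod 9: 4·t ≡ 0 (mod 9).
    The inverse of 4 mod 9 is 7 (since 4·7 = 28 = 3·9 + 1), so t ≡ 7·0 = 0 ≡ 0 (mod 9).
    Then x = 1914 + 2128·0 = 1914, valid modulo lcm(2128, 9) = 19152: x ≡ 1914 (mod 19152).
  Combine with x ≡ 14 (mod 17); new modulus lcm = 325584.
    Write x = 1914 + 19152·t and substitute into x ≡ 14 (mod 17): 19152·t ≡ 14 − 1914 = -1900 (mod 17).
    Reduce coefficients mod 17: 10·t ≡ 4 (mod 17).
    The inverse of 10 mod 17 is 12 (since 10·12 = 120 = 7·17 + 1), so t ≡ 12·4 = 48 ≡ 14 (mod 17).
    Then x = 1914 + 19152·14 = 270042, valid modulo lcm(19152, 17) = 325584: x ≡ 270042 (mod 325584).
Verify against each original: 270042 mod 7 = 3, 270042 mod 19 = 14, 270042 mod 16 = 10, 270042 mod 9 = 6, 270042 mod 17 = 14.

x ≡ 270042 (mod 325584).


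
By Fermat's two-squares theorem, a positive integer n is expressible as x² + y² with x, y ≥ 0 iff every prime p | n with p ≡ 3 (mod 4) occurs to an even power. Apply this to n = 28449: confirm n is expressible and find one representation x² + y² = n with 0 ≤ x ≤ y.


Step 1: Factor n = 28449 = 3^2 · 29 · 109.
Step 2: Check the mod-4 condition on each prime factor: 3 ≡ 3 (mod 4), exponent 2 (must be even); 29 ≡ 1 (mod 4), exponent 1; 109 ≡ 1 (mod 4), exponent 1.
All primes ≡ 3 (mod 4) appear to even exponent (or don't appear), so by the two-squares theorem n IS expressible as a sum of two squares.
Step 3: Build a representation. Group n = k² · m with k = 3 and m = 29 · 109 = 3161 (a product of primes ≡ 1 (mod 4)); a representation of m scales to one of n via (k·x)² + (k·y)² = k²(x² + y²). Each prime p ≡ 1 (mod 4) is itself a sum of two squares; find a² by testing p − a² for a perfect square:
  29: 29 − 1² = 28, 29 − 2² = 25 = 5² ⇒ 29 = 2² + 5².
  109: 109 − 1² = 108, 109 − 2² = 105, 109 − 3² = 100 = 10² ⇒ 109 = 3² + 10².
  Combine using the Brahmagupta–Fibonacci identity (a² + b²)(c² + d²) = (ac − bd)² + (ad + bc)² = (ac + bd)² + (ad − bc)²:
  29 · 109 = 3161: from (2² + 5²)(3² + 10²), take (2·3 − 5·10, 2·10 + 5·3) = (6 − 50, 20 + 15) = (-44, 35); dropping signs (only squares matter) gives (44, 35); check 44² + 35² = 1936 + 1225 = 3161 ✓.
  Scale by k = 3: (3·44, 3·35) = (132, 105).
Step 4: Order so x ≤ y and verify: 105² + 132² = 11025 + 17424 = 28449 = n. ✓

n = 28449 = 105² + 132² (one valid representation with x ≤ y).


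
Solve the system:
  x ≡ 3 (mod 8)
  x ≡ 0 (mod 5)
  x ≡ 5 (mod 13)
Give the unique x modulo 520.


Moduli 8, 5, 13 are pairwise coprime; by CRT there is a unique solution modulo M = 8 · 5 · 13 = 520.
Solve pairwise, accumulating the modulus:
  Start with x ≡ 3 (mod 8).
  Combine with x ≡ 0 (mod 5): since gcd(8, 5) = 1, we get a unique residue mod 40.
    Write x = 3 + 8·t and substitute into x ≡ 0 (mod 5): 8·t ≡ 0 − 3 = -3 (mod 5).
    Reduce coefficients mod 5: 3·t ≡ 2 (mod 5).
    The inverse of 3 mod 5 is 2 (since 3·2 = 6 = 1·5 + 1), so t ≡ 2·2 = 4 ≡ 4 (mod 5).
    Then x = 3 + 8·4 = 35, valid modulo lcm(8, 5) = 40: x ≡ 35 (mod 40).
  Combine with x ≡ 5 (mod 13): since gcd(40, 13) = 1, we get a unique residue mod 520.
    Write x = 35 + 40·t and substitute into x ≡ 5 (mod 13): 40·t ≡ 5 − 35 = -30 (mod 13).
    Reduce coefficients mod 13: 1·t ≡ 9 (mod 13).
    So t ≡ 9 (mod 13).
    Then x = 35 + 40·9 = 395, valid modulo lcm(40, 13) = 520: x ≡ 395 (mod 520).
Verify: 395 mod 8 = 3 ✓, 395 mod 5 = 0 ✓, 395 mod 13 = 5 ✓.

x ≡ 395 (mod 520).
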